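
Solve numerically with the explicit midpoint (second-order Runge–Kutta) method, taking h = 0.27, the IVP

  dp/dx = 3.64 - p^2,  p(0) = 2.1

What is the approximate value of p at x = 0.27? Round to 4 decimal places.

Midpoint: k1 = f(x_n, p_n); k2 = f(x_n + h/2, p_n + (h/2)·k1); p_{n+1} = p_n + h·k2.
x=0.000000, p=2.100000:
  k1 = f(0.000000, 2.100000) = -0.770000
  k2 = f(0.135000, 1.996050) = -0.344216
  p ← 2.100000 + 0.27·(-0.344216) = 2.007062
p(0.27) ≈ 2.0071

2.0071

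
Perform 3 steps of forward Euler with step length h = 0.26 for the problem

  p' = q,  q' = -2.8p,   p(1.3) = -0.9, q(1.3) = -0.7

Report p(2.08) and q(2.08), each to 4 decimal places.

Euler on (p,q): p_{n+1} = p_n + h·p', q_{n+1} = q_n + h·q'.
1.300000: (-0.900000, -0.700000); f=(-0.700000, 2.520000) → (-1.082000, -0.044800)
1.560000: (-1.082000, -0.044800); f=(-0.044800, 3.029600) → (-1.093648, 0.742896)
1.820000: (-1.093648, 0.742896); f=(0.742896, 3.062214) → (-0.900495, 1.539072)
(p(2.08), q(2.08)) ≈ (-0.9005, 1.5391)

-0.9005, 1.5391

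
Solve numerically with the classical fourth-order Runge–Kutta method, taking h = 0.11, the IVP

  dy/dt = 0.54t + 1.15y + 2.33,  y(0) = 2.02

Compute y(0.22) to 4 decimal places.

3.1990

RK4: k1 = f(t_n, y_n); k2 = f(t_n + h/2, y_n + (h/2)·k1); k3 = f(t_n + h/2, y_n + (h/2)·k2); k4 = f(t_n + h, y_n + h·k3); y_{n+1} = y_n + (h/6)·(k1 + 2k2 + 2k3 + k4).
t=0.000000, y=2.020000:
  k1 = f(0.000000, 2.020000) = 4.653000
  k2 = f(0.055000, 2.275915) = 4.977002
  k3 = f(0.055000, 2.293735) = 4.997495
  k4 = f(0.110000, 2.569724) = 5.344583
  y ← 2.020000 + (0.11/6)·(k1 + 2k2 + 2k3 + k4) = 2.569021
t=0.110000, y=2.569021:
  k1 = f(0.110000, 2.569021) = 5.343774
  k2 = f(0.165000, 2.862928) = 5.711467
  k3 = f(0.165000, 2.883151) = 5.734724
  k4 = f(0.220000, 3.199840) = 6.128616
  y ← 2.569021 + (0.11/6)·(k1 + 2k2 + 2k3 + k4) = 3.199041
y(0.22) ≈ 3.1990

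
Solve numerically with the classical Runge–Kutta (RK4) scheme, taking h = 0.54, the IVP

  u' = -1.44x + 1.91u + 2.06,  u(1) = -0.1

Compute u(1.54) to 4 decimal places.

0.0020

RK4: k1 = f(x_n, u_n); k2 = f(x_n + h/2, u_n + (h/2)·k1); k3 = f(x_n + h/2, u_n + (h/2)·k2); k4 = f(x_n + h, u_n + h·k3); u_{n+1} = u_n + (h/6)·(k1 + 2k2 + 2k3 + k4).
x=1.000000, u=-0.100000:
  k1 = f(1.000000, -0.100000) = 0.429000
  k2 = f(1.270000, 0.015830) = 0.261435
  k3 = f(1.270000, -0.029412) = 0.175022
  k4 = f(1.540000, -0.005488) = -0.168082
  u ← -0.100000 + (0.54/6)·(k1 + 2k2 + 2k3 + k4) = 0.002045
u(1.54) ≈ 0.0020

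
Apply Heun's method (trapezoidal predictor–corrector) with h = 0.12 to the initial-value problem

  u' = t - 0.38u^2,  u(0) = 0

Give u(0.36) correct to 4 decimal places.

Heun: k1 = f(t_n, u_n); k2 = f(t_n + h, u_n + h·k1); u_{n+1} = u_n + (h/2)·(k1 + k2).
t=0.000000, u=0.000000:
  k1 = f(0.000000, 0.000000) = 0.000000
  k2 = f(0.120000, 0.000000) = 0.120000
  u ← 0.000000 + (0.12/2)·(0.000000 + 0.120000) = 0.007200
t=0.120000, u=0.007200:
  k1 = f(0.120000, 0.007200) = 0.119980
  k2 = f(0.240000, 0.021598) = 0.239823
  u ← 0.007200 + (0.12/2)·(0.119980 + 0.239823) = 0.028788
t=0.240000, u=0.028788:
  k1 = f(0.240000, 0.028788) = 0.239685
  k2 = f(0.360000, 0.057550) = 0.358741
  u ← 0.028788 + (0.12/2)·(0.239685 + 0.358741) = 0.064694
u(0.36) ≈ 0.0647

0.0647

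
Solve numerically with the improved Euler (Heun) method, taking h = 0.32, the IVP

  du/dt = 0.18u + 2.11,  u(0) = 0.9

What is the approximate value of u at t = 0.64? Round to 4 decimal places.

Heun: k1 = f(t_n, u_n); k2 = f(t_n + h, u_n + h·k1); u_{n+1} = u_n + (h/2)·(k1 + k2).
t=0.000000, u=0.900000:
  k1 = f(0.000000, 0.900000) = 2.272000
  k2 = f(0.320000, 1.627040) = 2.402867
  u ← 0.900000 + (0.32/2)·(2.272000 + 2.402867) = 1.647979
t=0.320000, u=1.647979:
  k1 = f(0.320000, 1.647979) = 2.406636
  k2 = f(0.640000, 2.418102) = 2.545258
  u ← 1.647979 + (0.32/2)·(2.406636 + 2.545258) = 2.440282
u(0.64) ≈ 2.4403

2.4403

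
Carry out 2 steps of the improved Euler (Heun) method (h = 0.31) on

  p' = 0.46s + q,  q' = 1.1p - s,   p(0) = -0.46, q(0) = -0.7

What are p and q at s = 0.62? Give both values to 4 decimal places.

-0.9557, -1.3599

Heun on (p,q): k1 = f(s_n, state_n); k2 = f(s_n + h, state_n + h·k1); state_{n+1} = state_n + (h/2)·(k1 + k2).
0.000000: (-0.460000, -0.700000)
  k1 = (-0.700000, -0.506000)
  predictor → (-0.677000, -0.856860)
  k2 = (-0.714260, -1.054700)
  → (-0.679210, -0.941909)
0.310000: (-0.679210, -0.941909)
  k1 = (-0.799308, -1.057131)
  predictor → (-0.926996, -1.269619)
  k2 = (-0.984419, -1.639696)
  → (-0.955688, -1.359917)
(p(0.62), q(0.62)) ≈ (-0.9557, -1.3599)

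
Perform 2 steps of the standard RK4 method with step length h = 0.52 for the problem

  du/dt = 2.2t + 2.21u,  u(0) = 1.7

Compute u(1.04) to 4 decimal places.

19.6514

RK4: k1 = f(t_n, u_n); k2 = f(t_n + h/2, u_n + (h/2)·k1); k3 = f(t_n + h/2, u_n + (h/2)·k2); k4 = f(t_n + h, u_n + h·k3); u_{n+1} = u_n + (h/6)·(k1 + 2k2 + 2k3 + k4).
t=0.000000, u=1.700000:
  k1 = f(0.000000, 1.700000) = 3.757000
  k2 = f(0.260000, 2.676820) = 6.487772
  k3 = f(0.260000, 3.386821) = 8.056874
  k4 = f(0.520000, 5.889574) = 14.159959
  u ← 1.700000 + (0.52/6)·(k1 + 2k2 + 2k3 + k4) = 5.773875
t=0.520000, u=5.773875:
  k1 = f(0.520000, 5.773875) = 13.904264
  k2 = f(0.780000, 9.388984) = 22.465654
  k3 = f(0.780000, 11.614945) = 27.385029
  k4 = f(1.040000, 20.014090) = 46.519139
  u ← 5.773875 + (0.52/6)·(k1 + 2k2 + 2k3 + k4) = 19.651355
u(1.04) ≈ 19.6514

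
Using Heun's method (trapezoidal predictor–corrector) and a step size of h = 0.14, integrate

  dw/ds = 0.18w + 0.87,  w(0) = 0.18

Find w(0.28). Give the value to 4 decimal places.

0.4391

Heun: k1 = f(s_n, w_n); k2 = f(s_n + h, w_n + h·k1); w_{n+1} = w_n + (h/2)·(k1 + k2).
s=0.000000, w=0.180000:
  k1 = f(0.000000, 0.180000) = 0.902400
  k2 = f(0.140000, 0.306336) = 0.925140
  w ← 0.180000 + (0.14/2)·(0.902400 + 0.925140) = 0.307928
s=0.140000, w=0.307928:
  k1 = f(0.140000, 0.307928) = 0.925427
  k2 = f(0.280000, 0.437488) = 0.948748
  w ← 0.307928 + (0.14/2)·(0.925427 + 0.948748) = 0.439120
w(0.28) ≈ 0.4391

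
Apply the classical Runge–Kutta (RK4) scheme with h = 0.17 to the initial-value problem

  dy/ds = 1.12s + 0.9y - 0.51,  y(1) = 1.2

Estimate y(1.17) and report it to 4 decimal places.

1.5275

RK4: k1 = f(s_n, y_n); k2 = f(s_n + h/2, y_n + (h/2)·k1); k3 = f(s_n + h/2, y_n + (h/2)·k2); k4 = f(s_n + h, y_n + h·k3); y_{n+1} = y_n + (h/6)·(k1 + 2k2 + 2k3 + k4).
s=1.000000, y=1.200000:
  k1 = f(1.000000, 1.200000) = 1.690000
  k2 = f(1.085000, 1.343650) = 1.914485
  k3 = f(1.085000, 1.362731) = 1.931658
  k4 = f(1.170000, 1.528382) = 2.175944
  y ← 1.200000 + (0.17/6)·(k1 + 2k2 + 2k3 + k4) = 1.527483
y(1.17) ≈ 1.5275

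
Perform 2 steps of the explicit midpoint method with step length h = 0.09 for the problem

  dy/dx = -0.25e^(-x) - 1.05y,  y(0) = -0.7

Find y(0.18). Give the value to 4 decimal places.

Midpoint: k1 = f(x_n, y_n); k2 = f(x_n + h/2, y_n + (h/2)·k1); y_{n+1} = y_n + h·k2.
x=0.000000, y=-0.700000:
  k1 = f(0.000000, -0.700000) = 0.485000
  k2 = f(0.045000, -0.678175) = 0.473084
  y ← -0.700000 + 0.09·0.473084 = -0.657422
x=0.090000, y=-0.657422:
  k1 = f(0.090000, -0.657422) = 0.461811
  k2 = f(0.135000, -0.636641) = 0.450044
  y ← -0.657422 + 0.09·0.450044 = -0.616918
y(0.18) ≈ -0.6169

-0.6169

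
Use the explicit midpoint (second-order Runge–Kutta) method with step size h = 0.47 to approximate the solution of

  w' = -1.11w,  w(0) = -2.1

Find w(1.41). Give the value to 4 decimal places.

Midpoint: k1 = f(x_n, w_n); k2 = f(x_n + h/2, w_n + (h/2)·k1); w_{n+1} = w_n + h·k2.
x=0.000000, w=-2.100000:
  k1 = f(0.000000, -2.100000) = 2.331000
  k2 = f(0.235000, -1.552215) = 1.722959
  w ← -2.100000 + 0.47·1.722959 = -1.290209
x=0.470000, w=-1.290209:
  k1 = f(0.470000, -1.290209) = 1.432132
  k2 = f(0.705000, -0.953658) = 1.058561
  w ← -1.290209 + 0.47·1.058561 = -0.792686
x=0.940000, w=-0.792686:
  k1 = f(0.940000, -0.792686) = 0.879881
  k2 = f(1.175000, -0.585914) = 0.650364
  w ← -0.792686 + 0.47·0.650364 = -0.487015
w(1.41) ≈ -0.4870

-0.4870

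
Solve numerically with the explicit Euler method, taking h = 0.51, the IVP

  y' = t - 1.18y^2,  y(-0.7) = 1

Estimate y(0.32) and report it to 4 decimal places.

-0.0567

Euler: y_{n+1} = y_n + h·f(t_n, y_n).
t=-0.700000, y=1.000000: f=-1.880000 → y ← 1.000000 + 0.51·(-1.880000) = 0.041200
t=-0.190000, y=0.041200: f=-0.192003 → y ← 0.041200 + 0.51·(-0.192003) = -0.056722
y(0.32) ≈ -0.0567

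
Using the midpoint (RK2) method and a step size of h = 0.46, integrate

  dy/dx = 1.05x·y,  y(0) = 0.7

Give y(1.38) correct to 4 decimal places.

1.7893

Midpoint: k1 = f(x_n, y_n); k2 = f(x_n + h/2, y_n + (h/2)·k1); y_{n+1} = y_n + h·k2.
x=0.000000, y=0.700000:
  k1 = f(0.000000, 0.700000) = 0.000000
  k2 = f(0.230000, 0.700000) = 0.169050
  y ← 0.700000 + 0.46·0.169050 = 0.777763
x=0.460000, y=0.777763:
  k1 = f(0.460000, 0.777763) = 0.375660
  k2 = f(0.690000, 0.864165) = 0.626087
  y ← 0.777763 + 0.46·0.626087 = 1.065763
x=0.920000, y=1.065763:
  k1 = f(0.920000, 1.065763) = 1.029527
  k2 = f(1.150000, 1.302554) = 1.572834
  y ← 1.065763 + 0.46·1.572834 = 1.789267
y(1.38) ≈ 1.7893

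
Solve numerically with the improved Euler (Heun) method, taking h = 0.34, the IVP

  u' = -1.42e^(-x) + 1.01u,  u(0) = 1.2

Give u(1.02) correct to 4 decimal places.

1.5873

Heun: k1 = f(x_n, u_n); k2 = f(x_n + h, u_n + h·k1); u_{n+1} = u_n + (h/2)·(k1 + k2).
x=0.000000, u=1.200000:
  k1 = f(0.000000, 1.200000) = -0.208000
  k2 = f(0.340000, 1.129280) = 0.129859
  u ← 1.200000 + (0.34/2)·(-0.208000 + 0.129859) = 1.186716
x=0.340000, u=1.186716:
  k1 = f(0.340000, 1.186716) = 0.187869
  k2 = f(0.680000, 1.250592) = 0.543701
  u ← 1.186716 + (0.34/2)·(0.187869 + 0.543701) = 1.311083
x=0.680000, u=1.311083:
  k1 = f(0.680000, 1.311083) = 0.604798
  k2 = f(1.020000, 1.516714) = 1.019837
  u ← 1.311083 + (0.34/2)·(0.604798 + 1.019837) = 1.587271
u(1.02) ≈ 1.5873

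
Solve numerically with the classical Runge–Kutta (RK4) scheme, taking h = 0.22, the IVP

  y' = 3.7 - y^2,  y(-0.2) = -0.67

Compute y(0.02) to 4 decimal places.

0.1143

RK4: k1 = f(s_n, y_n); k2 = f(s_n + h/2, y_n + (h/2)·k1); k3 = f(s_n + h/2, y_n + (h/2)·k2); k4 = f(s_n + h, y_n + h·k3); y_{n+1} = y_n + (h/6)·(k1 + 2k2 + 2k3 + k4).
s=-0.200000, y=-0.670000:
  k1 = f(-0.200000, -0.670000) = 3.251100
  k2 = f(-0.090000, -0.312379) = 3.602419
  k3 = f(-0.090000, -0.273734) = 3.625070
  k4 = f(0.020000, 0.127515) = 3.683740
  y ← -0.670000 + (0.22/6)·(k1 + 2k2 + 2k3 + k4) = 0.114293
y(0.02) ≈ 0.1143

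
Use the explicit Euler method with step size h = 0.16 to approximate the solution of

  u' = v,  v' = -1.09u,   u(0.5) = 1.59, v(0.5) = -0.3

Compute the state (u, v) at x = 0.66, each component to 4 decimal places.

1.5420, -0.5773

Euler on (u,v): u_{n+1} = u_n + h·u', v_{n+1} = v_n + h·v'.
0.500000: (1.590000, -0.300000); f=(-0.300000, -1.733100) → (1.542000, -0.577296)
(u(0.66), v(0.66)) ≈ (1.5420, -0.5773)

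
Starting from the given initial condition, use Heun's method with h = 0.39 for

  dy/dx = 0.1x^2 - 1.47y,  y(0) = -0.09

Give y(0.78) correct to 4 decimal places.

Heun: k1 = f(x_n, y_n); k2 = f(x_n + h, y_n + h·k1); y_{n+1} = y_n + (h/2)·(k1 + k2).
x=0.000000, y=-0.090000:
  k1 = f(0.000000, -0.090000) = 0.132300
  k2 = f(0.390000, -0.038403) = 0.071662
  y ← -0.090000 + (0.39/2)·(0.132300 + 0.071662) = -0.050227
x=0.390000, y=-0.050227:
  k1 = f(0.390000, -0.050227) = 0.089044
  k2 = f(0.780000, -0.015500) = 0.083625
  y ← -0.050227 + (0.39/2)·(0.089044 + 0.083625) = -0.016557
y(0.78) ≈ -0.0166

-0.0166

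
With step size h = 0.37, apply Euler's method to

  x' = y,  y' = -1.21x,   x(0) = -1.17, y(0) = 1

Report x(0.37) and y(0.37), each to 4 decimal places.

Euler on (x,y): x_{n+1} = x_n + h·x', y_{n+1} = y_n + h·y'.
0.000000: (-1.170000, 1.000000); f=(1.000000, 1.415700) → (-0.800000, 1.523809)
(x(0.37), y(0.37)) ≈ (-0.8000, 1.5238)

-0.8000, 1.5238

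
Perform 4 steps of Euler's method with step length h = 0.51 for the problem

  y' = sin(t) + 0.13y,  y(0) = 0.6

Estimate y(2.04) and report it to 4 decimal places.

2.0317

Euler: y_{n+1} = y_n + h·f(t_n, y_n).
t=0.000000, y=0.600000: f=0.078000 → y ← 0.600000 + 0.51·0.078000 = 0.639780
t=0.510000, y=0.639780: f=0.571349 → y ← 0.639780 + 0.51·0.571349 = 0.931168
t=1.020000, y=0.931168: f=0.973160 → y ← 0.931168 + 0.51·0.973160 = 1.427479
t=1.530000, y=1.427479: f=1.184740 → y ← 1.427479 + 0.51·1.184740 = 2.031697
y(2.04) ≈ 2.0317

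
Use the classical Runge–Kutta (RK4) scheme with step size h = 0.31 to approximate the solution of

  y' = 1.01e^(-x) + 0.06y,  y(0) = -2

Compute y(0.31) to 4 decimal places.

-1.7657

RK4: k1 = f(x_n, y_n); k2 = f(x_n + h/2, y_n + (h/2)·k1); k3 = f(x_n + h/2, y_n + (h/2)·k2); k4 = f(x_n + h, y_n + h·k3); y_{n+1} = y_n + (h/6)·(k1 + 2k2 + 2k3 + k4).
x=0.000000, y=-2.000000:
  k1 = f(0.000000, -2.000000) = 0.890000
  k2 = f(0.155000, -1.862050) = 0.753256
  k3 = f(0.155000, -1.883245) = 0.751985
  k4 = f(0.310000, -1.766885) = 0.634768
  y ← -2.000000 + (0.31/6)·(k1 + 2k2 + 2k3 + k4) = -1.765679
y(0.31) ≈ -1.7657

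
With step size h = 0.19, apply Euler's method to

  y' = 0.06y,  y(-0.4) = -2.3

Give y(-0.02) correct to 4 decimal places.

Euler: y_{n+1} = y_n + h·f(x_n, y_n).
x=-0.400000, y=-2.300000: f=-0.138000 → y ← -2.300000 + 0.19·(-0.138000) = -2.326220
x=-0.210000, y=-2.326220: f=-0.139573 → y ← -2.326220 + 0.19·(-0.139573) = -2.352739
y(-0.02) ≈ -2.3527

-2.3527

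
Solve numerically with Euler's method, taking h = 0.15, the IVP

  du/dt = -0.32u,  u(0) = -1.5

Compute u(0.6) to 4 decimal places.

Euler: u_{n+1} = u_n + h·f(t_n, u_n).
t=0.000000, u=-1.500000: f=0.480000 → u ← -1.500000 + 0.15·0.480000 = -1.428000
t=0.150000, u=-1.428000: f=0.456960 → u ← -1.428000 + 0.15·0.456960 = -1.359456
t=0.300000, u=-1.359456: f=0.435026 → u ← -1.359456 + 0.15·0.435026 = -1.294202
t=0.450000, u=-1.294202: f=0.414145 → u ← -1.294202 + 0.15·0.414145 = -1.232080
u(0.6) ≈ -1.2321

-1.2321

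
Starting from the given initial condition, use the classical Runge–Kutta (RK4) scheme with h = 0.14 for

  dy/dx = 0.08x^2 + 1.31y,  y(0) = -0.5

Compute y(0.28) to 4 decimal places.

RK4: k1 = f(x_n, y_n); k2 = f(x_n + h/2, y_n + (h/2)·k1); k3 = f(x_n + h/2, y_n + (h/2)·k2); k4 = f(x_n + h, y_n + h·k3); y_{n+1} = y_n + (h/6)·(k1 + 2k2 + 2k3 + k4).
x=0.000000, y=-0.500000:
  k1 = f(0.000000, -0.500000) = -0.655000
  k2 = f(0.070000, -0.545850) = -0.714672
  k3 = f(0.070000, -0.550027) = -0.720143
  k4 = f(0.140000, -0.600820) = -0.785506
  y ← -0.500000 + (0.14/6)·(k1 + 2k2 + 2k3 + k4) = -0.600570
x=0.140000, y=-0.600570:
  k1 = f(0.140000, -0.600570) = -0.785178
  k2 = f(0.210000, -0.655532) = -0.855219
  k3 = f(0.210000, -0.660435) = -0.861642
  k4 = f(0.280000, -0.721200) = -0.938500
  y ← -0.600570 + (0.14/6)·(k1 + 2k2 + 2k3 + k4) = -0.720909
y(0.28) ≈ -0.7209

-0.7209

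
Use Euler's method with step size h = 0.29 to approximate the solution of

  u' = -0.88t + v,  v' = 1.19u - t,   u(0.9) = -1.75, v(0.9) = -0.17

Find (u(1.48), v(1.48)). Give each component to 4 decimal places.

-2.6328, -2.0802

Euler on (u,v): u_{n+1} = u_n + h·u', v_{n+1} = v_n + h·v'.
0.900000: (-1.750000, -0.170000); f=(-0.962000, -2.982500) → (-2.028980, -1.034925)
1.190000: (-2.028980, -1.034925); f=(-2.082125, -3.604486) → (-2.632796, -2.080226)
(u(1.48), v(1.48)) ≈ (-2.6328, -2.0802)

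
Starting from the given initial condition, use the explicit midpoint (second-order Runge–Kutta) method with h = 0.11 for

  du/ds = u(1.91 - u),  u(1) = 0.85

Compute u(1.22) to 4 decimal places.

Midpoint: k1 = f(s_n, u_n); k2 = f(s_n + h/2, u_n + (h/2)·k1); u_{n+1} = u_n + h·k2.
s=1.000000, u=0.850000:
  k1 = f(1.000000, 0.850000) = 0.901000
  k2 = f(1.055000, 0.899555) = 0.908951
  u ← 0.850000 + 0.11·0.908951 = 0.949985
s=1.110000, u=0.949985:
  k1 = f(1.110000, 0.949985) = 0.912000
  k2 = f(1.165000, 1.000145) = 0.909987
  u ← 0.949985 + 0.11·0.909987 = 1.050083
u(1.22) ≈ 1.0501

1.0501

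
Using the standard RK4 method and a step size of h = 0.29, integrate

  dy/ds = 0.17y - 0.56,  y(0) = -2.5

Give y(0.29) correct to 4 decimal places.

-2.7928

RK4: k1 = f(s_n, y_n); k2 = f(s_n + h/2, y_n + (h/2)·k1); k3 = f(s_n + h/2, y_n + (h/2)·k2); k4 = f(s_n + h, y_n + h·k3); y_{n+1} = y_n + (h/6)·(k1 + 2k2 + 2k3 + k4).
s=0.000000, y=-2.500000:
  k1 = f(0.000000, -2.500000) = -0.985000
  k2 = f(0.145000, -2.642825) = -1.009280
  k3 = f(0.145000, -2.646346) = -1.009879
  k4 = f(0.290000, -2.792865) = -1.034787
  y ← -2.500000 + (0.29/6)·(k1 + 2k2 + 2k3 + k4) = -2.792808
y(0.29) ≈ -2.7928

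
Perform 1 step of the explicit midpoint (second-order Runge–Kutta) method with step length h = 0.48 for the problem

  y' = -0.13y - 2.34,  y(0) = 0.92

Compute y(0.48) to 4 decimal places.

Midpoint: k1 = f(x_n, y_n); k2 = f(x_n + h/2, y_n + (h/2)·k1); y_{n+1} = y_n + h·k2.
x=0.000000, y=0.920000:
  k1 = f(0.000000, 0.920000) = -2.459600
  k2 = f(0.240000, 0.329696) = -2.382860
  y ← 0.920000 + 0.48·(-2.382860) = -0.223773
y(0.48) ≈ -0.2238

-0.2238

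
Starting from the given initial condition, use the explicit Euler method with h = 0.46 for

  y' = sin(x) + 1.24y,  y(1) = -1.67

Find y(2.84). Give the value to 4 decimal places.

-6.5340

Euler: y_{n+1} = y_n + h·f(x_n, y_n).
x=1.000000, y=-1.670000: f=-1.229329 → y ← -1.670000 + 0.46·(-1.229329) = -2.235491
x=1.460000, y=-2.235491: f=-1.778141 → y ← -2.235491 + 0.46·(-1.778141) = -3.053436
x=1.920000, y=-3.053436: f=-2.846615 → y ← -3.053436 + 0.46·(-2.846615) = -4.362879
x=2.380000, y=-4.362879: f=-4.719895 → y ← -4.362879 + 0.46·(-4.719895) = -6.534031
y(2.84) ≈ -6.5340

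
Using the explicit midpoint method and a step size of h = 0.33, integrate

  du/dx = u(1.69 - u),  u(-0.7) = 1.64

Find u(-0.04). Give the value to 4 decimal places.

Midpoint: k1 = f(x_n, u_n); k2 = f(x_n + h/2, u_n + (h/2)·k1); u_{n+1} = u_n + h·k2.
x=-0.700000, u=1.640000:
  k1 = f(-0.700000, 1.640000) = 0.082000
  k2 = f(-0.535000, 1.653530) = 0.060304
  u ← 1.640000 + 0.33·0.060304 = 1.659900
x=-0.370000, u=1.659900:
  k1 = f(-0.370000, 1.659900) = 0.049962
  k2 = f(-0.205000, 1.668144) = 0.036459
  u ← 1.659900 + 0.33·0.036459 = 1.671932
u(-0.04) ≈ 1.6719

1.6719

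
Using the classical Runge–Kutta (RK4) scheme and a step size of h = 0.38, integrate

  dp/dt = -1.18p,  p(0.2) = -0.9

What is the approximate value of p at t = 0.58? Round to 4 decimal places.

RK4: k1 = f(t_n, p_n); k2 = f(t_n + h/2, p_n + (h/2)·k1); k3 = f(t_n + h/2, p_n + (h/2)·k2); k4 = f(t_n + h, p_n + h·k3); p_{n+1} = p_n + (h/6)·(k1 + 2k2 + 2k3 + k4).
t=0.200000, p=-0.900000:
  k1 = f(0.200000, -0.900000) = 1.062000
  k2 = f(0.390000, -0.698220) = 0.823900
  k3 = f(0.390000, -0.743459) = 0.877282
  k4 = f(0.580000, -0.566633) = 0.668627
  p ← -0.900000 + (0.38/6)·(k1 + 2k2 + 2k3 + k4) = -0.574911
p(0.58) ≈ -0.5749

-0.5749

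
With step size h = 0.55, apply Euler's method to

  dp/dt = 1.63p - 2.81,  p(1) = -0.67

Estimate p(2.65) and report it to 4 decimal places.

-14.6054

Euler: p_{n+1} = p_n + h·f(t_n, p_n).
t=1.000000, p=-0.670000: f=-3.902100 → p ← -0.670000 + 0.55·(-3.902100) = -2.816155
t=1.550000, p=-2.816155: f=-7.400333 → p ← -2.816155 + 0.55·(-7.400333) = -6.886338
t=2.100000, p=-6.886338: f=-14.034731 → p ← -6.886338 + 0.55·(-14.034731) = -14.605440
p(2.65) ≈ -14.6054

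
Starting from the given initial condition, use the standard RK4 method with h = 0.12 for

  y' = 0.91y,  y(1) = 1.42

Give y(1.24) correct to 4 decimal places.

1.7666

RK4: k1 = f(x_n, y_n); k2 = f(x_n + h/2, y_n + (h/2)·k1); k3 = f(x_n + h/2, y_n + (h/2)·k2); k4 = f(x_n + h, y_n + h·k3); y_{n+1} = y_n + (h/6)·(k1 + 2k2 + 2k3 + k4).
x=1.000000, y=1.420000:
  k1 = f(1.000000, 1.420000) = 1.292200
  k2 = f(1.060000, 1.497532) = 1.362754
  k3 = f(1.060000, 1.501765) = 1.366606
  k4 = f(1.120000, 1.583993) = 1.441433
  y ← 1.420000 + (0.12/6)·(k1 + 2k2 + 2k3 + k4) = 1.583847
x=1.120000, y=1.583847:
  k1 = f(1.120000, 1.583847) = 1.441301
  k2 = f(1.180000, 1.670325) = 1.519996
  k3 = f(1.180000, 1.675047) = 1.524293
  k4 = f(1.240000, 1.766762) = 1.607754
  y ← 1.583847 + (0.12/6)·(k1 + 2k2 + 2k3 + k4) = 1.766600
y(1.24) ≈ 1.7666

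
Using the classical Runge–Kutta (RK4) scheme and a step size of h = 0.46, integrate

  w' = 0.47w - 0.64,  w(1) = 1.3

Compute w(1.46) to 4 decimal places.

1.2851

RK4: k1 = f(x_n, w_n); k2 = f(x_n + h/2, w_n + (h/2)·k1); k3 = f(x_n + h/2, w_n + (h/2)·k2); k4 = f(x_n + h, w_n + h·k3); w_{n+1} = w_n + (h/6)·(k1 + 2k2 + 2k3 + k4).
x=1.000000, w=1.300000:
  k1 = f(1.000000, 1.300000) = -0.029000
  k2 = f(1.230000, 1.293330) = -0.032135
  k3 = f(1.230000, 1.292609) = -0.032474
  k4 = f(1.460000, 1.285062) = -0.036021
  w ← 1.300000 + (0.46/6)·(k1 + 2k2 + 2k3 + k4) = 1.285108
w(1.46) ≈ 1.2851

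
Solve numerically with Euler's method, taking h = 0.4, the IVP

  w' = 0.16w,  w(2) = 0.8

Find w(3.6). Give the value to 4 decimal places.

1.0253

Euler: w_{n+1} = w_n + h·f(s_n, w_n).
s=2.000000, w=0.800000: f=0.128000 → w ← 0.800000 + 0.4·0.128000 = 0.851200
s=2.400000, w=0.851200: f=0.136192 → w ← 0.851200 + 0.4·0.136192 = 0.905677
s=2.800000, w=0.905677: f=0.144908 → w ← 0.905677 + 0.4·0.144908 = 0.963640
s=3.200000, w=0.963640: f=0.154182 → w ← 0.963640 + 0.4·0.154182 = 1.025313
w(3.6) ≈ 1.0253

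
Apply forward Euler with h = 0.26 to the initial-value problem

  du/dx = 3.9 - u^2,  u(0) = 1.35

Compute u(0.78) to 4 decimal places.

Euler: u_{n+1} = u_n + h·f(x_n, u_n).
x=0.000000, u=1.350000: f=2.077500 → u ← 1.350000 + 0.26·2.077500 = 1.890150
x=0.260000, u=1.890150: f=0.327333 → u ← 1.890150 + 0.26·0.327333 = 1.975257
x=0.520000, u=1.975257: f=-0.001639 → u ← 1.975257 + 0.26·(-0.001639) = 1.974831
u(0.78) ≈ 1.9748

1.9748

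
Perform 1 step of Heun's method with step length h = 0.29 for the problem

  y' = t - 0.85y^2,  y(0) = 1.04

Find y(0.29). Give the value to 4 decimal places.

Heun: k1 = f(t_n, y_n); k2 = f(t_n + h, y_n + h·k1); y_{n+1} = y_n + (h/2)·(k1 + k2).
t=0.000000, y=1.040000:
  k1 = f(0.000000, 1.040000) = -0.919360
  k2 = f(0.290000, 0.773386) = -0.218406
  y ← 1.040000 + (0.29/2)·(-0.919360 + (-0.218406)) = 0.875024
y(0.29) ≈ 0.8750

0.8750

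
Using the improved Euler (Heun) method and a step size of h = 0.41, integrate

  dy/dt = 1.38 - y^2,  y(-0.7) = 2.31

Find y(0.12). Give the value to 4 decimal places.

1.4266

Heun: k1 = f(t_n, y_n); k2 = f(t_n + h, y_n + h·k1); y_{n+1} = y_n + (h/2)·(k1 + k2).
t=-0.700000, y=2.310000:
  k1 = f(-0.700000, 2.310000) = -3.956100
  k2 = f(-0.290000, 0.687999) = 0.906657
  y ← 2.310000 + (0.41/2)·(-3.956100 + 0.906657) = 1.684864
t=-0.290000, y=1.684864:
  k1 = f(-0.290000, 1.684864) = -1.458768
  k2 = f(0.120000, 1.086770) = 0.198932
  y ← 1.684864 + (0.41/2)·(-1.458768 + 0.198932) = 1.426598
y(0.12) ≈ 1.4266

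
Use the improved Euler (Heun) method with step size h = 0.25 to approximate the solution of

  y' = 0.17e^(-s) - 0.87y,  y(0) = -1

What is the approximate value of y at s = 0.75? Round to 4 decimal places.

Heun: k1 = f(s_n, y_n); k2 = f(s_n + h, y_n + h·k1); y_{n+1} = y_n + (h/2)·(k1 + k2).
s=0.000000, y=-1.000000:
  k1 = f(0.000000, -1.000000) = 1.040000
  k2 = f(0.250000, -0.740000) = 0.776196
  y ← -1.000000 + (0.25/2)·(1.040000 + 0.776196) = -0.772975
s=0.250000, y=-0.772975:
  k1 = f(0.250000, -0.772975) = 0.804885
  k2 = f(0.500000, -0.571754) = 0.600536
  y ← -0.772975 + (0.25/2)·(0.804885 + 0.600536) = -0.597298
s=0.500000, y=-0.597298:
  k1 = f(0.500000, -0.597298) = 0.622759
  k2 = f(0.750000, -0.441608) = 0.464501
  y ← -0.597298 + (0.25/2)·(0.622759 + 0.464501) = -0.461390
y(0.75) ≈ -0.4614

-0.4614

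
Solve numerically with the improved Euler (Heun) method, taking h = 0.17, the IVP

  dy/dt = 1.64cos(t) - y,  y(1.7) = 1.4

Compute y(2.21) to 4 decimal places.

Heun: k1 = f(t_n, y_n); k2 = f(t_n + h, y_n + h·k1); y_{n+1} = y_n + (h/2)·(k1 + k2).
t=1.700000, y=1.400000:
  k1 = f(1.700000, 1.400000) = -1.611305
  k2 = f(1.870000, 1.126078) = -1.609483
  y ← 1.400000 + (0.17/2)·(-1.611305 + (-1.609483)) = 1.126233
t=1.870000, y=1.126233:
  k1 = f(1.870000, 1.126233) = -1.609638
  k2 = f(2.040000, 0.852594) = -1.594163
  y ← 1.126233 + (0.17/2)·(-1.609638 + (-1.594163)) = 0.853910
t=2.040000, y=0.853910:
  k1 = f(2.040000, 0.853910) = -1.595479
  k2 = f(2.210000, 0.582678) = -1.561031
  y ← 0.853910 + (0.17/2)·(-1.595479 + (-1.561031)) = 0.585606
y(2.21) ≈ 0.5856

0.5856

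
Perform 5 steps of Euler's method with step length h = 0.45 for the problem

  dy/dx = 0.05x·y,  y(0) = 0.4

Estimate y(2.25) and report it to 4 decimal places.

0.4420

Euler: y_{n+1} = y_n + h·f(x_n, y_n).
x=0.000000, y=0.400000: f=0.000000 → y ← 0.400000 + 0.45·0.000000 = 0.400000
x=0.450000, y=0.400000: f=0.009000 → y ← 0.400000 + 0.45·0.009000 = 0.404050
x=0.900000, y=0.404050: f=0.018182 → y ← 0.404050 + 0.45·0.018182 = 0.412232
x=1.350000, y=0.412232: f=0.027826 → y ← 0.412232 + 0.45·0.027826 = 0.424754
x=1.800000, y=0.424754: f=0.038228 → y ← 0.424754 + 0.45·0.038228 = 0.441956
y(2.25) ≈ 0.4420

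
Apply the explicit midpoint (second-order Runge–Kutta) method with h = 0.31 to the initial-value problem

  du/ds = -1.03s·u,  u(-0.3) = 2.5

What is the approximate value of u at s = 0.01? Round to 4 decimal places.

Midpoint: k1 = f(s_n, u_n); k2 = f(s_n + h/2, u_n + (h/2)·k1); u_{n+1} = u_n + h·k2.
s=-0.300000, u=2.500000:
  k1 = f(-0.300000, 2.500000) = 0.772500
  k2 = f(-0.145000, 2.619737) = 0.391258
  u ← 2.500000 + 0.31·0.391258 = 2.621290
u(0.01) ≈ 2.6213

2.6213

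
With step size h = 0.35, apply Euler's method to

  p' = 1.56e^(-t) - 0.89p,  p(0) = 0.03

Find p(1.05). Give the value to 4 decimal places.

0.8047

Euler: p_{n+1} = p_n + h·f(t_n, p_n).
t=0.000000, p=0.030000: f=1.533300 → p ← 0.030000 + 0.35·1.533300 = 0.566655
t=0.350000, p=0.566655: f=0.594990 → p ← 0.566655 + 0.35·0.594990 = 0.774902
t=0.700000, p=0.774902: f=0.085011 → p ← 0.774902 + 0.35·0.085011 = 0.804655
p(1.05) ≈ 0.8047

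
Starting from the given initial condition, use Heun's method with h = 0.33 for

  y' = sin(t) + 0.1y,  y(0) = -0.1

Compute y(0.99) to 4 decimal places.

Heun: k1 = f(t_n, y_n); k2 = f(t_n + h, y_n + h·k1); y_{n+1} = y_n + (h/2)·(k1 + k2).
t=0.000000, y=-0.100000:
  k1 = f(0.000000, -0.100000) = -0.010000
  k2 = f(0.330000, -0.103300) = 0.313713
  y ← -0.100000 + (0.33/2)·(-0.010000 + 0.313713) = -0.049887
t=0.330000, y=-0.049887:
  k1 = f(0.330000, -0.049887) = 0.319054
  k2 = f(0.660000, 0.055401) = 0.618657
  y ← -0.049887 + (0.33/2)·(0.319054 + 0.618657) = 0.104835
t=0.660000, y=0.104835:
  k1 = f(0.660000, 0.104835) = 0.623600
  k2 = f(0.990000, 0.310623) = 0.867088
  y ← 0.104835 + (0.33/2)·(0.623600 + 0.867088) = 0.350799
y(0.99) ≈ 0.3508

0.3508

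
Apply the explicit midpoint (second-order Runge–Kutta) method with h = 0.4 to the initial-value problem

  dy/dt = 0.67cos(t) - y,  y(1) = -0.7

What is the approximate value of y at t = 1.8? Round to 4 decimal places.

Midpoint: k1 = f(t_n, y_n); k2 = f(t_n + h/2, y_n + (h/2)·k1); y_{n+1} = y_n + h·k2.
t=1.000000, y=-0.700000:
  k1 = f(1.000000, -0.700000) = 1.062003
  k2 = f(1.200000, -0.487599) = 0.730379
  y ← -0.700000 + 0.4·0.730379 = -0.407848
t=1.400000, y=-0.407848:
  k1 = f(1.400000, -0.407848) = 0.521726
  k2 = f(1.600000, -0.303503) = 0.283939
  y ← -0.407848 + 0.4·0.283939 = -0.294273
y(1.8) ≈ -0.2943

-0.2943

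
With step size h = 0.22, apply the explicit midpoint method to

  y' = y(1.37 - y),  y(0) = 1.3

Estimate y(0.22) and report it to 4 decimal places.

1.3173

Midpoint: k1 = f(s_n, y_n); k2 = f(s_n + h/2, y_n + (h/2)·k1); y_{n+1} = y_n + h·k2.
s=0.000000, y=1.300000:
  k1 = f(0.000000, 1.300000) = 0.091000
  k2 = f(0.110000, 1.310010) = 0.078587
  y ← 1.300000 + 0.22·0.078587 = 1.317289
y(0.22) ≈ 1.3173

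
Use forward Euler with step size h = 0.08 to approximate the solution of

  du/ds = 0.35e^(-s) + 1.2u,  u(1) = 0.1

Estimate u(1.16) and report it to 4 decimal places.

Euler: u_{n+1} = u_n + h·f(s_n, u_n).
s=1.000000, u=0.100000: f=0.248758 → u ← 0.100000 + 0.08·0.248758 = 0.119901
s=1.080000, u=0.119901: f=0.262739 → u ← 0.119901 + 0.08·0.262739 = 0.140920
u(1.16) ≈ 0.1409

0.1409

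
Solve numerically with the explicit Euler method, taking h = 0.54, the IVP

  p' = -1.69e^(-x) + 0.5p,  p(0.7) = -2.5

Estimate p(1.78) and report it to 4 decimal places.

-4.8719

Euler: p_{n+1} = p_n + h·f(x_n, p_n).
x=0.700000, p=-2.500000: f=-2.089229 → p ← -2.500000 + 0.54·(-2.089229) = -3.628184
x=1.240000, p=-3.628184: f=-2.303151 → p ← -3.628184 + 0.54·(-2.303151) = -4.871885
p(1.78) ≈ -4.8719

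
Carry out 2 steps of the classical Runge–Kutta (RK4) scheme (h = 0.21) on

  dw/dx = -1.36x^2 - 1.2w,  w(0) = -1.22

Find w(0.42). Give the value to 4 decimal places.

RK4: k1 = f(x_n, w_n); k2 = f(x_n + h/2, w_n + (h/2)·k1); k3 = f(x_n + h/2, w_n + (h/2)·k2); k4 = f(x_n + h, w_n + h·k3); w_{n+1} = w_n + (h/6)·(k1 + 2k2 + 2k3 + k4).
x=0.000000, w=-1.220000:
  k1 = f(0.000000, -1.220000) = 1.464000
  k2 = f(0.105000, -1.066280) = 1.264542
  k3 = f(0.105000, -1.087223) = 1.289674
  k4 = f(0.210000, -0.949169) = 1.079026
  w ← -1.220000 + (0.21/6)·(k1 + 2k2 + 2k3 + k4) = -0.952199
x=0.210000, w=-0.952199:
  k1 = f(0.210000, -0.952199) = 1.082663
  k2 = f(0.315000, -0.838519) = 0.871277
  k3 = f(0.315000, -0.860715) = 0.897912
  k4 = f(0.420000, -0.763637) = 0.676461
  w ← -0.952199 + (0.21/6)·(k1 + 2k2 + 2k3 + k4) = -0.766786
w(0.42) ≈ -0.7668

-0.7668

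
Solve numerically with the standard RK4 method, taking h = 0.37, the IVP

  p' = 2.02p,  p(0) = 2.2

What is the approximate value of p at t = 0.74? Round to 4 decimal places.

RK4: k1 = f(t_n, p_n); k2 = f(t_n + h/2, p_n + (h/2)·k1); k3 = f(t_n + h/2, p_n + (h/2)·k2); k4 = f(t_n + h, p_n + h·k3); p_{n+1} = p_n + (h/6)·(k1 + 2k2 + 2k3 + k4).
t=0.000000, p=2.200000:
  k1 = f(0.000000, 2.200000) = 4.444000
  k2 = f(0.185000, 3.022140) = 6.104723
  k3 = f(0.185000, 3.329374) = 6.725335
  k4 = f(0.370000, 4.688374) = 9.470515
  p ← 2.200000 + (0.37/6)·(k1 + 2k2 + 2k3 + k4) = 4.640436
t=0.370000, p=4.640436:
  k1 = f(0.370000, 4.640436) = 9.373680
  k2 = f(0.555000, 6.374566) = 12.876624
  k3 = f(0.555000, 7.022611) = 14.185674
  k4 = f(0.740000, 9.889135) = 19.976053
  p ← 4.640436 + (0.37/6)·(k1 + 2k2 + 2k3 + k4) = 9.788019
p(0.74) ≈ 9.7880

9.7880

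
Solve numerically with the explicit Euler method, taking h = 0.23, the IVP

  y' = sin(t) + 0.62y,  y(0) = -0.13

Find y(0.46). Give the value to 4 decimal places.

Euler: y_{n+1} = y_n + h·f(t_n, y_n).
t=0.000000, y=-0.130000: f=-0.080600 → y ← -0.130000 + 0.23·(-0.080600) = -0.148538
t=0.230000, y=-0.148538: f=0.135884 → y ← -0.148538 + 0.23·0.135884 = -0.117285
y(0.46) ≈ -0.1173

-0.1173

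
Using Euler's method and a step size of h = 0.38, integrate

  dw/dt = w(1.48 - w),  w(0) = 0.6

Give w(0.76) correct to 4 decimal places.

1.0073

Euler: w_{n+1} = w_n + h·f(t_n, w_n).
t=0.000000, w=0.600000: f=0.528000 → w ← 0.600000 + 0.38·0.528000 = 0.800640
t=0.380000, w=0.800640: f=0.543923 → w ← 0.800640 + 0.38·0.543923 = 1.007331
w(0.76) ≈ 1.0073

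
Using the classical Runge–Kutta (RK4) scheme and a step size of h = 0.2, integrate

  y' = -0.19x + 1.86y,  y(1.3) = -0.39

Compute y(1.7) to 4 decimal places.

RK4: k1 = f(x_n, y_n); k2 = f(x_n + h/2, y_n + (h/2)·k1); k3 = f(x_n + h/2, y_n + (h/2)·k2); k4 = f(x_n + h, y_n + h·k3); y_{n+1} = y_n + (h/6)·(k1 + 2k2 + 2k3 + k4).
x=1.300000, y=-0.390000:
  k1 = f(1.300000, -0.390000) = -0.972400
  k2 = f(1.400000, -0.487240) = -1.172266
  k3 = f(1.400000, -0.507227) = -1.209442
  k4 = f(1.500000, -0.631888) = -1.460312
  y ← -0.390000 + (0.2/6)·(k1 + 2k2 + 2k3 + k4) = -0.629871
x=1.500000, y=-0.629871:
  k1 = f(1.500000, -0.629871) = -1.456560
  k2 = f(1.600000, -0.775527) = -1.746480
  k3 = f(1.600000, -0.804519) = -1.800405
  k4 = f(1.700000, -0.989952) = -2.164311
  y ← -0.629871 + (0.2/6)·(k1 + 2k2 + 2k3 + k4) = -0.987026
y(1.7) ≈ -0.9870

-0.9870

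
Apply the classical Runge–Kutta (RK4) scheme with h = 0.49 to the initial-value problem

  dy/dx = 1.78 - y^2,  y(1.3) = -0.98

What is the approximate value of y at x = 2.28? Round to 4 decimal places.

0.4665

RK4: k1 = f(x_n, y_n); k2 = f(x_n + h/2, y_n + (h/2)·k1); k3 = f(x_n + h/2, y_n + (h/2)·k2); k4 = f(x_n + h, y_n + h·k3); y_{n+1} = y_n + (h/6)·(k1 + 2k2 + 2k3 + k4).
x=1.300000, y=-0.980000:
  k1 = f(1.300000, -0.980000) = 0.819600
  k2 = f(1.545000, -0.779198) = 1.172850
  k3 = f(1.545000, -0.692652) = 1.300234
  k4 = f(1.790000, -0.342885) = 1.662430
  y ← -0.980000 + (0.49/6)·(k1 + 2k2 + 2k3 + k4) = -0.373364
x=1.790000, y=-0.373364:
  k1 = f(1.790000, -0.373364) = 1.640599
  k2 = f(2.035000, 0.028583) = 1.779183
  k3 = f(2.035000, 0.062536) = 1.776089
  k4 = f(2.280000, 0.496920) = 1.533071
  y ← -0.373364 + (0.49/6)·(k1 + 2k2 + 2k3 + k4) = 0.466514
y(2.28) ≈ 0.4665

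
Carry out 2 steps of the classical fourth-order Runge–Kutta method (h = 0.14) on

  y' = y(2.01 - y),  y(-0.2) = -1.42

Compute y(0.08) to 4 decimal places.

RK4: k1 = f(x_n, y_n); k2 = f(x_n + h/2, y_n + (h/2)·k1); k3 = f(x_n + h/2, y_n + (h/2)·k2); k4 = f(x_n + h, y_n + h·k3); y_{n+1} = y_n + (h/6)·(k1 + 2k2 + 2k3 + k4).
x=-0.200000, y=-1.420000:
  k1 = f(-0.200000, -1.420000) = -4.870600
  k2 = f(-0.130000, -1.760942) = -6.640410
  k3 = f(-0.130000, -1.884829) = -7.341085
  k4 = f(-0.060000, -2.447752) = -10.911471
  y ← -1.420000 + (0.14/6)·(k1 + 2k2 + 2k3 + k4) = -2.440718
x=-0.060000, y=-2.440718:
  k1 = f(-0.060000, -2.440718) = -10.862948
  k2 = f(0.010000, -3.201124) = -16.681458
  k3 = f(0.010000, -3.608420) = -20.273620
  k4 = f(0.080000, -5.279025) = -38.478945
  y ← -2.440718 + (0.14/6)·(k1 + 2k2 + 2k3 + k4) = -5.316599
y(0.08) ≈ -5.3166

-5.3166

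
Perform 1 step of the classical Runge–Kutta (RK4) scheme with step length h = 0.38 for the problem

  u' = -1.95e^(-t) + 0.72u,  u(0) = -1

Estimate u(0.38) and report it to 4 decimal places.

RK4: k1 = f(t_n, u_n); k2 = f(t_n + h/2, u_n + (h/2)·k1); k3 = f(t_n + h/2, u_n + (h/2)·k2); k4 = f(t_n + h, u_n + h·k3); u_{n+1} = u_n + (h/6)·(k1 + 2k2 + 2k3 + k4).
t=0.000000, u=-1.000000:
  k1 = f(0.000000, -1.000000) = -2.670000
  k2 = f(0.190000, -1.507300) = -2.697826
  k3 = f(0.190000, -1.512587) = -2.701633
  k4 = f(0.380000, -2.026621) = -2.792697
  u ← -1.000000 + (0.38/6)·(k1 + 2k2 + 2k3 + k4) = -2.029902
u(0.38) ≈ -2.0299

-2.0299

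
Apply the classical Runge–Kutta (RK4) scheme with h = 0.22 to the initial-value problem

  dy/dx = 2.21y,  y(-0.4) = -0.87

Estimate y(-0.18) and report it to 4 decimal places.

RK4: k1 = f(x_n, y_n); k2 = f(x_n + h/2, y_n + (h/2)·k1); k3 = f(x_n + h/2, y_n + (h/2)·k2); k4 = f(x_n + h, y_n + h·k3); y_{n+1} = y_n + (h/6)·(k1 + 2k2 + 2k3 + k4).
x=-0.400000, y=-0.870000:
  k1 = f(-0.400000, -0.870000) = -1.922700
  k2 = f(-0.290000, -1.081497) = -2.390108
  k3 = f(-0.290000, -1.132912) = -2.503735
  k4 = f(-0.180000, -1.420822) = -3.140016
  y ← -0.870000 + (0.22/6)·(k1 + 2k2 + 2k3 + k4) = -1.414515
y(-0.18) ≈ -1.4145

-1.4145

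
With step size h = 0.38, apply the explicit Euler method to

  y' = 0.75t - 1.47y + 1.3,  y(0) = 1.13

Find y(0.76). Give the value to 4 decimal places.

1.0405

Euler: y_{n+1} = y_n + h·f(t_n, y_n).
t=0.000000, y=1.130000: f=-0.361100 → y ← 1.130000 + 0.38·(-0.361100) = 0.992782
t=0.380000, y=0.992782: f=0.125610 → y ← 0.992782 + 0.38·0.125610 = 1.040514
y(0.76) ≈ 1.0405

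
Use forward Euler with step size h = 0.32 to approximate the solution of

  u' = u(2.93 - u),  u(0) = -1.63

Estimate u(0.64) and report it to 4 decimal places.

Euler: u_{n+1} = u_n + h·f(x_n, u_n).
x=0.000000, u=-1.630000: f=-7.432800 → u ← -1.630000 + 0.32·(-7.432800) = -4.008496
x=0.320000, u=-4.008496: f=-27.812933 → u ← -4.008496 + 0.32·(-27.812933) = -12.908635
u(0.64) ≈ -12.9086

-12.9086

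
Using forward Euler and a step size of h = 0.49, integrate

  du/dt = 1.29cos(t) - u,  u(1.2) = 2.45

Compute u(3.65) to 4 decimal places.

Euler: u_{n+1} = u_n + h·f(t_n, u_n).
t=1.200000, u=2.450000: f=-1.982558 → u ← 2.450000 + 0.49·(-1.982558) = 1.478546
t=1.690000, u=1.478546: f=-1.631955 → u ← 1.478546 + 0.49·(-1.631955) = 0.678888
t=2.180000, u=0.678888: f=-1.417045 → u ← 0.678888 + 0.49·(-1.417045) = -0.015464
t=2.670000, u=-0.015464: f=-1.133727 → u ← -0.015464 + 0.49·(-1.133727) = -0.570990
t=3.160000, u=-0.570990: f=-0.718791 → u ← -0.570990 + 0.49·(-0.718791) = -0.923198
u(3.65) ≈ -0.9232

-0.9232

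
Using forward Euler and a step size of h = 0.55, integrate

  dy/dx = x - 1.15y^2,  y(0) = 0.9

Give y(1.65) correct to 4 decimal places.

0.9761

Euler: y_{n+1} = y_n + h·f(x_n, y_n).
x=0.000000, y=0.900000: f=-0.931500 → y ← 0.900000 + 0.55·(-0.931500) = 0.387675
x=0.550000, y=0.387675: f=0.377164 → y ← 0.387675 + 0.55·0.377164 = 0.595115
x=1.100000, y=0.595115: f=0.692713 → y ← 0.595115 + 0.55·0.692713 = 0.976108
y(1.65) ≈ 0.9761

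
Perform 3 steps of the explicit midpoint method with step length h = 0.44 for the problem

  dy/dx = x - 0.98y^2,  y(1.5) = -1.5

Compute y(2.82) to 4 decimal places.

Midpoint: k1 = f(x_n, y_n); k2 = f(x_n + h/2, y_n + (h/2)·k1); y_{n+1} = y_n + h·k2.
x=1.500000, y=-1.500000:
  k1 = f(1.500000, -1.500000) = -0.705000
  k2 = f(1.720000, -1.655100) = -0.964569
  y ← -1.500000 + 0.44·(-0.964569) = -1.924410
x=1.940000, y=-1.924410:
  k1 = f(1.940000, -1.924410) = -1.689288
  k2 = f(2.160000, -2.296054) = -3.006425
  y ← -1.924410 + 0.44·(-3.006425) = -3.247237
x=2.380000, y=-3.247237:
  k1 = f(2.380000, -3.247237) = -7.953660
  k2 = f(2.600000, -4.997042) = -21.871025
  y ← -3.247237 + 0.44·(-21.871025) = -12.870488
y(2.82) ≈ -12.8705

-12.8705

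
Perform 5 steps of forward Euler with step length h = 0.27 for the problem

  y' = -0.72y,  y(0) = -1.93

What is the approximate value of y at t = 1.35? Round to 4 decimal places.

Euler: y_{n+1} = y_n + h·f(t_n, y_n).
t=0.000000, y=-1.930000: f=1.389600 → y ← -1.930000 + 0.27·1.389600 = -1.554808
t=0.270000, y=-1.554808: f=1.119462 → y ← -1.554808 + 0.27·1.119462 = -1.252553
t=0.540000, y=-1.252553: f=0.901838 → y ← -1.252553 + 0.27·0.901838 = -1.009057
t=0.810000, y=-1.009057: f=0.726521 → y ← -1.009057 + 0.27·0.726521 = -0.812896
t=1.080000, y=-0.812896: f=0.585285 → y ← -0.812896 + 0.27·0.585285 = -0.654869
y(1.35) ≈ -0.6549

-0.6549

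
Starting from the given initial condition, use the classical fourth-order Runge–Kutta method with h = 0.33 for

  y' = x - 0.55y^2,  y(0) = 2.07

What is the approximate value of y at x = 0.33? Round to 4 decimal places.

1.5499

RK4: k1 = f(x_n, y_n); k2 = f(x_n + h/2, y_n + (h/2)·k1); k3 = f(x_n + h/2, y_n + (h/2)·k2); k4 = f(x_n + h, y_n + h·k3); y_{n+1} = y_n + (h/6)·(k1 + 2k2 + 2k3 + k4).
x=0.000000, y=2.070000:
  k1 = f(0.000000, 2.070000) = -2.356695
  k2 = f(0.165000, 1.681145) = -1.389437
  k3 = f(0.165000, 1.840743) = -1.698584
  k4 = f(0.330000, 1.509467) = -0.923170
  y ← 2.070000 + (0.33/6)·(k1 + 2k2 + 2k3 + k4) = 1.549925
y(0.33) ≈ 1.5499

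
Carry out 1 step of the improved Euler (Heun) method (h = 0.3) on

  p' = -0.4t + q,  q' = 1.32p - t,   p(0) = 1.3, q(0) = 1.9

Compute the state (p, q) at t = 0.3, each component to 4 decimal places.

1.9292, 2.4827

Heun on (p,q): k1 = f(t_n, state_n); k2 = f(t_n + h, state_n + h·k1); state_{n+1} = state_n + (h/2)·(k1 + k2).
0.000000: (1.300000, 1.900000)
  k1 = (1.900000, 1.716000)
  predictor → (1.870000, 2.414800)
  k2 = (2.294800, 2.168400)
  → (1.929220, 2.482660)
(p(0.3), q(0.3)) ≈ (1.9292, 2.4827)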